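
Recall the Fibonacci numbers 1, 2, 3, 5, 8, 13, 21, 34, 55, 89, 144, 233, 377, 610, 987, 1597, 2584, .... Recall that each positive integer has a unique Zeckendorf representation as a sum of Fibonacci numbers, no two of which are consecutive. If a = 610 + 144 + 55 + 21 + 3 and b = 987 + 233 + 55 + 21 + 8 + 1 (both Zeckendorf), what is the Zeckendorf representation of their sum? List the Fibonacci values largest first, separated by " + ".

The two numbers are 833 and 1305, so their sum is 2138.
Greedily peel off the largest Fibonacci term at each step:
1597 ≤ 2138 < 2584, so take 1597; remainder 541
377 ≤ 541 < 610, so take 377; remainder 164
144 ≤ 164 < 233, so take 144; remainder 20
13 ≤ 20 < 21, so take 13; remainder 7
5 ≤ 7 < 8, so take 5; remainder 2
2 ≤ 2 < 3, so take 2; remainder 0

1597 + 377 + 144 + 13 + 5 + 2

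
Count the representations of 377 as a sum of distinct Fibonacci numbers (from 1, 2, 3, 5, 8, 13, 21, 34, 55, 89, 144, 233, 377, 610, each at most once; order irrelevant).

Starting from the Zeckendorf form and repeatedly splitting a term F_k into F_{k−1} + F_{k−2} (when neither is already used) reaches every representation.
377 = 377 = 233+144 = 233+89+55 = 233+89+34+21 = … (3 more), for 7 in all.

7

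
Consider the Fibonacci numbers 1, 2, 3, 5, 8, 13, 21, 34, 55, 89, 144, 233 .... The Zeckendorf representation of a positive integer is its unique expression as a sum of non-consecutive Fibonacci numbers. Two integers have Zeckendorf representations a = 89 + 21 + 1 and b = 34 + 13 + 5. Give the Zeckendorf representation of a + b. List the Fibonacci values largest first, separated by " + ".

144 + 13 + 5 + 1

The two numbers are 111 and 52, so their sum is 163.
Greedily peel off the largest Fibonacci term at each step:
144 ≤ 163 < 233, so take 144; remainder 19
13 ≤ 19 < 21, so take 13; remainder 6
5 ≤ 6 < 8, so take 5; remainder 1
1 ≤ 1 < 2, so take 1; remainder 0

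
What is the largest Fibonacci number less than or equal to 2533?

1597 ≤ 2533 < 2584, so the largest Fibonacci number not exceeding 2533 is 1597.

1597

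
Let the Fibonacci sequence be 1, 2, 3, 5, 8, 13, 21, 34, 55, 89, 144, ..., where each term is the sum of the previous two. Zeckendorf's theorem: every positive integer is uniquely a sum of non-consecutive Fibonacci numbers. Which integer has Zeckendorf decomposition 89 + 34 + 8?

89 + 34 + 8 = 131.

131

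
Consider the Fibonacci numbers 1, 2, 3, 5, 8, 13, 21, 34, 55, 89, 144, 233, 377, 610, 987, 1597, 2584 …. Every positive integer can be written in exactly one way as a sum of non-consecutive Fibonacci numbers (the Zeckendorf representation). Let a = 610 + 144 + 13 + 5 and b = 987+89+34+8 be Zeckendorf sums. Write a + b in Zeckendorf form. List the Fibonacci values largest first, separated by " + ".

1597 + 233 + 55 + 5

The two numbers are 772 and 1118, so their sum is 1890.
1597 ≤ 1890 < 2584, so take 1597; remainder 293
233 ≤ 293 < 377, so take 233; remainder 60
55 ≤ 60 < 89, so take 55; remainder 5
5 ≤ 5 < 8, so take 5; remainder 0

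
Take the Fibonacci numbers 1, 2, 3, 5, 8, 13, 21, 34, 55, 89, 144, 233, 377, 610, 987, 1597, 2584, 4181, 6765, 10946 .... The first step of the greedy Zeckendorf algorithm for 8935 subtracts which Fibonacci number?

6765 ≤ 8935 < 10946, so the largest Fibonacci number not exceeding 8935 is 6765.

6765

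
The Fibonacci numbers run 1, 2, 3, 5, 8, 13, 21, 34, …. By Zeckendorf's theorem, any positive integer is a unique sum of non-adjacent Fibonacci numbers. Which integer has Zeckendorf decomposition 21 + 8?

29

21 + 8 = 29.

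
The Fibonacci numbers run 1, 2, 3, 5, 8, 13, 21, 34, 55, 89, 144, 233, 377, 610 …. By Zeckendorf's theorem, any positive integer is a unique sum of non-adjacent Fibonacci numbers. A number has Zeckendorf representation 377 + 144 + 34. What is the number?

377 + 144 + 34 = 555.

555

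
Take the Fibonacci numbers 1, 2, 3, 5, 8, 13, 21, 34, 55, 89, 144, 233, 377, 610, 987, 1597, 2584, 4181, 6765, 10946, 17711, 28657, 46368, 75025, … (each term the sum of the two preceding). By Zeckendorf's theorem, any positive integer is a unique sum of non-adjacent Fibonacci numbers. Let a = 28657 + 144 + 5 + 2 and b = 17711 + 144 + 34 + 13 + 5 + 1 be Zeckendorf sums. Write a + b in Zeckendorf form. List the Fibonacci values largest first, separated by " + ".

The two numbers are 28808 and 17908, so their sum is 46716.
subtract 46368 from 46716: 348 remains
subtract 233 from 348: 115 remains
subtract 89 from 115: 26 remains
subtract 21 from 26: 5 remains
subtract 5 from 5: 0 remains

46368 + 233 + 89 + 21 + 5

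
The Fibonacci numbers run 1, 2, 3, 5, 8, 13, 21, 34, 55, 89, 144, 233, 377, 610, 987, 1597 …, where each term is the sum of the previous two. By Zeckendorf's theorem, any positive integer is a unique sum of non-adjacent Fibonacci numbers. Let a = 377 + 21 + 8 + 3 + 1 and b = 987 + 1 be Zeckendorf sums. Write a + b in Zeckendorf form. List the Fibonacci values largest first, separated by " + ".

The two numbers are 410 and 988, so their sum is 1398.
Greedily peel off the largest Fibonacci term at each step:
987 ≤ 1398 < 1597, so take 987; remainder 411
377 ≤ 411 < 610, so take 377; remainder 34
34 ≤ 34 < 55, so take 34; remainder 0

987 + 377 + 34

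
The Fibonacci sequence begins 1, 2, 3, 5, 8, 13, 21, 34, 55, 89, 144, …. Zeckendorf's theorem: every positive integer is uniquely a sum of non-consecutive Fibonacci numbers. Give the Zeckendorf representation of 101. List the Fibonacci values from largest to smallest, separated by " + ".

Greedy algorithm:
101: greatest Fibonacci not exceeding it is 89, leaving 12
12: greatest Fibonacci not exceeding it is 8, leaving 4
4: greatest Fibonacci not exceeding it is 3, leaving 1
1: greatest Fibonacci not exceeding it is 1, leaving 0
So 101 = 89 + 8 + 3 + 1, with no two terms consecutive in the sequence.

89 + 8 + 3 + 1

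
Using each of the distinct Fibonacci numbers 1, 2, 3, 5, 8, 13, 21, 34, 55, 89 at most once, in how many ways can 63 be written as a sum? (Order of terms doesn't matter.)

8

Each representation comes from the Zeckendorf form by replacing some F_k with F_{k−1} + F_{k−2} where possible.
63 = 55+8 = 55+5+3 = 34+21+8 = … (5 more), for 8 in all.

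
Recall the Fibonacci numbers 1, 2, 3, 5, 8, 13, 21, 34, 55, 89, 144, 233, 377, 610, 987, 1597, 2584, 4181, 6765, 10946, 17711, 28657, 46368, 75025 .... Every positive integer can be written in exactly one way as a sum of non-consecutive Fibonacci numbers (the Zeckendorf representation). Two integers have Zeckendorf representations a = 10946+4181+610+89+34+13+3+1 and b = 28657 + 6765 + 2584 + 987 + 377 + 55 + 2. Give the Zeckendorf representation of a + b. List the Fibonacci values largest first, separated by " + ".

46368 + 6765 + 1597 + 377 + 144 + 34 + 13 + 5 + 1

The two numbers are 15877 and 39427, so their sum is 55304.
46368 ≤ 55304 < 75025, so take 46368; remainder 8936
6765 ≤ 8936 < 10946, so take 6765; remainder 2171
1597 ≤ 2171 < 2584, so take 1597; remainder 574
377 ≤ 574 < 610, so take 377; remainder 197
144 ≤ 197 < 233, so take 144; remainder 53
34 ≤ 53 < 55, so take 34; remainder 19
13 ≤ 19 < 21, so take 13; remainder 6
5 ≤ 6 < 8, so take 5; remainder 1
1 ≤ 1 < 2, so take 1; remainder 0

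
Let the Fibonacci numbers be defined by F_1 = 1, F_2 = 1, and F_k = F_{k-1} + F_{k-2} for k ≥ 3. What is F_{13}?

Iterating the recurrence up to F_{6} = 8 and F_{5} = 5:
F_{7} = F_{6} + F_{5} = 8 + 5 = 13
F_{8} = F_{7} + F_{6} = 13 + 8 = 21
F_{9} = F_{8} + F_{7} = 21 + 13 = 34
F_{10} = F_{9} + F_{8} = 34 + 21 = 55
F_{11} = F_{10} + F_{9} = 55 + 34 = 89
F_{12} = F_{11} + F_{10} = 89 + 55 = 144
F_{13} = F_{12} + F_{11} = 144 + 89 = 233

233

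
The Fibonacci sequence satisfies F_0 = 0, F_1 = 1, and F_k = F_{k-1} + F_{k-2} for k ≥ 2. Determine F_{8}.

21

F_{2} = F_{1} + F_{0} = 1 + 0 = 1
F_{3} = F_{2} + F_{1} = 1 + 1 = 2
F_{4} = F_{3} + F_{2} = 2 + 1 = 3
F_{5} = F_{4} + F_{3} = 3 + 2 = 5
F_{6} = F_{5} + F_{4} = 5 + 3 = 8
F_{7} = F_{6} + F_{5} = 8 + 5 = 13
F_{8} = F_{7} + F_{6} = 13 + 8 = 21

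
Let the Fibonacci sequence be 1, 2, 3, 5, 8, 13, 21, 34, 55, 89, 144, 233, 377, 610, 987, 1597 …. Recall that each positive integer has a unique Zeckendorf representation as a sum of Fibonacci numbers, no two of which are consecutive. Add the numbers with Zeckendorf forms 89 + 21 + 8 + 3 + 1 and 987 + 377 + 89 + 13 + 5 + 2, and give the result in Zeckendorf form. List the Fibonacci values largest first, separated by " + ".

987 + 377 + 144 + 55 + 21 + 8 + 3

The two numbers are 122 and 1473, so their sum is 1595.
Greedily peel off the largest Fibonacci term at each step:
1595 − 987 = 608
608 − 377 = 231
231 − 144 = 87
87 − 55 = 32
32 − 21 = 11
11 − 8 = 3
3 − 3 = 0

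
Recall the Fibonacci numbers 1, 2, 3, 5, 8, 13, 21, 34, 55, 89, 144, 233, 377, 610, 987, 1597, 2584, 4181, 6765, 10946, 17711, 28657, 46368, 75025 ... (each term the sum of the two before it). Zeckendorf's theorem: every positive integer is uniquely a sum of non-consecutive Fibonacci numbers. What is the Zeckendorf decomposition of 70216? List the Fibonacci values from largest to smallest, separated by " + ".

46368 + 17711 + 4181 + 1597 + 233 + 89 + 34 + 3

Greedily peel off the largest Fibonacci term at each step:
70216 − 46368 = 23848
23848 − 17711 = 6137
6137 − 4181 = 1956
1956 − 1597 = 359
359 − 233 = 126
126 − 89 = 37
37 − 34 = 3
3 − 3 = 0
So 70216 = 46368 + 17711 + 4181 + 1597 + 233 + 89 + 34 + 3, with no two terms consecutive in the sequence.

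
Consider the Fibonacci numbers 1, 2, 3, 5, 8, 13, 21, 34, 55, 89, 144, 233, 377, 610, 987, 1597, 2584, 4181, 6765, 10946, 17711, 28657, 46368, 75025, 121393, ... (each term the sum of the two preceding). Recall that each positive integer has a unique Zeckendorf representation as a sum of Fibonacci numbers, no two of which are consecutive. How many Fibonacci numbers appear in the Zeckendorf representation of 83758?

largest Fibonacci ≤ 83758 is 75025; 83758 − 75025 = 8733
largest Fibonacci ≤ 8733 is 6765; 8733 − 6765 = 1968
largest Fibonacci ≤ 1968 is 1597; 1968 − 1597 = 371
largest Fibonacci ≤ 371 is 233; 371 − 233 = 138
largest Fibonacci ≤ 138 is 89; 138 − 89 = 49
largest Fibonacci ≤ 49 is 34; 49 − 34 = 15
largest Fibonacci ≤ 15 is 13; 15 − 13 = 2
largest Fibonacci ≤ 2 is 2; 2 − 2 = 0
83758 = 75025 + 6765 + 1597 + 233 + 89 + 34 + 13 + 2, which has 8 terms.

8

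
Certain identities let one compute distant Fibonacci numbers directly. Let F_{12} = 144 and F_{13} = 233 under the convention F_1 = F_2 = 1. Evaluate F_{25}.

75025

By F_{2k+1} = F_k² + F_{k+1}²: F_{25} = 144² + 233² = 20736 + 54289 = 75025.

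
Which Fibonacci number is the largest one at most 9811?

6765 ≤ 9811 < 10946, so the largest Fibonacci number not exceeding 9811 is 6765.

6765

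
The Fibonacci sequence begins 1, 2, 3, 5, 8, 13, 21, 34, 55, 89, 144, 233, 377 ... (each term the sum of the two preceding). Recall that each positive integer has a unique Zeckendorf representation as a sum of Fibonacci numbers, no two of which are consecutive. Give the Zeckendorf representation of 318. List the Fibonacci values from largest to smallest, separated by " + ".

Greedily peel off the largest Fibonacci term at each step:
largest Fibonacci ≤ 318 is 233; 318 − 233 = 85
largest Fibonacci ≤ 85 is 55; 85 − 55 = 30
largest Fibonacci ≤ 30 is 21; 30 − 21 = 9
largest Fibonacci ≤ 9 is 8; 9 − 8 = 1
largest Fibonacci ≤ 1 is 1; 1 − 1 = 0
So 318 = 233 + 55 + 21 + 8 + 1, with no two terms consecutive in the sequence.

233 + 55 + 21 + 8 + 1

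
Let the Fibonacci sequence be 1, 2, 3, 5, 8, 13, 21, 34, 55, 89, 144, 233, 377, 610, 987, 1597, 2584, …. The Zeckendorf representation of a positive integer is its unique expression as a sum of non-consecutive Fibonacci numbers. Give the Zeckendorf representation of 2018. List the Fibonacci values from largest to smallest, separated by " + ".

1597 + 377 + 34 + 8 + 2

Greedily peel off the largest Fibonacci term at each step:
2018 − 1597 = 421
421 − 377 = 44
44 − 34 = 10
10 − 8 = 2
2 − 2 = 0
So 2018 = 1597 + 377 + 34 + 8 + 2, with no two terms consecutive in the sequence.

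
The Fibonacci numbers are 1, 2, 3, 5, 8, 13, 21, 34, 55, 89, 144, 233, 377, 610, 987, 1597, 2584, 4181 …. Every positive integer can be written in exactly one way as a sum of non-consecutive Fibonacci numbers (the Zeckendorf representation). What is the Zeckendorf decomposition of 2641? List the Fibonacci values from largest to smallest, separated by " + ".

subtract 2584 from 2641: 57 remains
subtract 55 from 57: 2 remains
subtract 2 from 2: 0 remains
So 2641 = 2584 + 55 + 2, with no two terms consecutive in the sequence.

2584 + 55 + 2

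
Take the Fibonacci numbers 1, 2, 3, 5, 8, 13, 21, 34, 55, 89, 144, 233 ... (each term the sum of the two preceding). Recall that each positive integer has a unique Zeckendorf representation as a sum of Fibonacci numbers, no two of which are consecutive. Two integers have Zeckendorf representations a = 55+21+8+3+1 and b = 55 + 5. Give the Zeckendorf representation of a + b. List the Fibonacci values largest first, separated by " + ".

144 + 3 + 1

The two numbers are 88 and 60, so their sum is 148.
Greedily peel off the largest Fibonacci term at each step:
148: greatest Fibonacci not exceeding it is 144, leaving 4
4: greatest Fibonacci not exceeding it is 3, leaving 1
1: greatest Fibonacci not exceeding it is 1, leaving 0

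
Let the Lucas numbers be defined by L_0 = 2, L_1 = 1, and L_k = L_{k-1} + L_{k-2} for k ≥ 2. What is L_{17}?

3571

Iterating the recurrence up to L_{9} = 76 and L_{8} = 47:
L_{10} = L_{9} + L_{8} = 76 + 47 = 123
L_{11} = L_{10} + L_{9} = 123 + 76 = 199
L_{12} = L_{11} + L_{10} = 199 + 123 = 322
L_{13} = L_{12} + L_{11} = 322 + 199 = 521
L_{14} = L_{13} + L_{12} = 521 + 322 = 843
L_{15} = L_{14} + L_{13} = 843 + 521 = 1364
L_{16} = L_{15} + L_{14} = 1364 + 843 = 2207
L_{17} = L_{16} + L_{15} = 2207 + 1364 = 3571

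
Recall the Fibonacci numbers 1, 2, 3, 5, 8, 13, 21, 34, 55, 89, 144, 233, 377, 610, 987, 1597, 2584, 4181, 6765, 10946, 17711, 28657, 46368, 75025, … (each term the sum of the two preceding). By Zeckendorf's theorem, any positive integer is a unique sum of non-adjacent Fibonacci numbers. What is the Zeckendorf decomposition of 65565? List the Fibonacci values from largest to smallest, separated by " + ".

46368 + 17711 + 987 + 377 + 89 + 21 + 8 + 3 + 1

Greedy algorithm:
take 46368 (≤ 65565); 65565 − 46368 = 19197
take 17711 (≤ 19197); 19197 − 17711 = 1486
take 987 (≤ 1486); 1486 − 987 = 499
take 377 (≤ 499); 499 − 377 = 122
take 89 (≤ 122); 122 − 89 = 33
take 21 (≤ 33); 33 − 21 = 12
take 8 (≤ 12); 12 − 8 = 4
take 3 (≤ 4); 4 − 3 = 1
take 1 (≤ 1); 1 − 1 = 0
So 65565 = 46368 + 17711 + 987 + 377 + 89 + 21 + 8 + 3 + 1, with no two terms consecutive in the sequence.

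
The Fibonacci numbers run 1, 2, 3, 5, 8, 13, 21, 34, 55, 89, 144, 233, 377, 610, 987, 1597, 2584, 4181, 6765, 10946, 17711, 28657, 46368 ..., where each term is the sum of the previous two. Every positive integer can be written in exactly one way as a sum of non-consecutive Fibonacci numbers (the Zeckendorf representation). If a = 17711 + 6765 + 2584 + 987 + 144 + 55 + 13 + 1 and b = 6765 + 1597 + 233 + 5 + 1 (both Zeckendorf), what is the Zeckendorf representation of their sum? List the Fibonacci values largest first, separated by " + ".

The two numbers are 28260 and 8601, so their sum is 36861.
Greedily peel off the largest Fibonacci term at each step:
36861: greatest Fibonacci not exceeding it is 28657, leaving 8204
8204: greatest Fibonacci not exceeding it is 6765, leaving 1439
1439: greatest Fibonacci not exceeding it is 987, leaving 452
452: greatest Fibonacci not exceeding it is 377, leaving 75
75: greatest Fibonacci not exceeding it is 55, leaving 20
20: greatest Fibonacci not exceeding it is 13, leaving 7
7: greatest Fibonacci not exceeding it is 5, leaving 2
2: greatest Fibonacci not exceeding it is 2, leaving 0

28657 + 6765 + 987 + 377 + 55 + 13 + 5 + 2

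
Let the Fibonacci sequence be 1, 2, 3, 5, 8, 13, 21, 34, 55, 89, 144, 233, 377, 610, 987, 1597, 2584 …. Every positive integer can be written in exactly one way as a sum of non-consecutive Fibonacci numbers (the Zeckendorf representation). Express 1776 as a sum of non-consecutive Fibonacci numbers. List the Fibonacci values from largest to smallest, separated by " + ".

1597 + 144 + 34 + 1

1597 ≤ 1776 < 2584, so take 1597; remainder 179
144 ≤ 179 < 233, so take 144; remainder 35
34 ≤ 35 < 55, so take 34; remainder 1
1 ≤ 1 < 2, so take 1; remainder 0
So 1776 = 1597 + 144 + 34 + 1, with no two terms consecutive in the sequence.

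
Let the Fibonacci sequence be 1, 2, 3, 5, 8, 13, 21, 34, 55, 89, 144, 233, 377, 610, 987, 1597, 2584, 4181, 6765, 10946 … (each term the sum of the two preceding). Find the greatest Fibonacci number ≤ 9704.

6765

6765 ≤ 9704 < 10946, so the largest Fibonacci number not exceeding 9704 is 6765.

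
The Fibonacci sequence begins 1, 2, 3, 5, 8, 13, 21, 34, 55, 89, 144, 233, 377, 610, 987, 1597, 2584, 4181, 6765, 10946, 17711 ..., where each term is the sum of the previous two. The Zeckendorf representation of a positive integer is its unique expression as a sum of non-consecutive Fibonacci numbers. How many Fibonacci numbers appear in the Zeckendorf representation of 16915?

Greedy algorithm:
16915 − 10946 = 5969
5969 − 4181 = 1788
1788 − 1597 = 191
191 − 144 = 47
47 − 34 = 13
13 − 13 = 0
16915 = 10946 + 4181 + 1597 + 144 + 34 + 13, which has 6 terms.

6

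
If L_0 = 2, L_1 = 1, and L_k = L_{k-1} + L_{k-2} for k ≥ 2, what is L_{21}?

Iterating the recurrence up to L_{16} = 2207 and L_{15} = 1364:
L_{17} = L_{16} + L_{15} = 2207 + 1364 = 3571
L_{18} = L_{17} + L_{16} = 3571 + 2207 = 5778
L_{19} = L_{18} + L_{17} = 5778 + 3571 = 9349
L_{20} = L_{19} + L_{18} = 9349 + 5778 = 15127
L_{21} = L_{20} + L_{19} = 15127 + 9349 = 24476

24476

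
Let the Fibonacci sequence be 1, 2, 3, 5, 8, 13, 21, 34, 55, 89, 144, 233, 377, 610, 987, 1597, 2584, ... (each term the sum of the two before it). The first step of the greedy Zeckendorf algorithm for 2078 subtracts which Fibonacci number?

1597 ≤ 2078 < 2584, so the largest Fibonacci number not exceeding 2078 is 1597.

1597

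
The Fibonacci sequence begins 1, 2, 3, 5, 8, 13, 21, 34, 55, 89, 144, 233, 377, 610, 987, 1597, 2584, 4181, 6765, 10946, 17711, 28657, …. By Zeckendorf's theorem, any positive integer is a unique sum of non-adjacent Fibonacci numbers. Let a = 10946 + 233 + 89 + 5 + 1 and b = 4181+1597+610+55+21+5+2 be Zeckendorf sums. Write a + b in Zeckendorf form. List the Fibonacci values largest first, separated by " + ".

The two numbers are 11274 and 6471, so their sum is 17745.
largest Fibonacci ≤ 17745 is 17711; 17745 − 17711 = 34
largest Fibonacci ≤ 34 is 34; 34 − 34 = 0

17711 + 34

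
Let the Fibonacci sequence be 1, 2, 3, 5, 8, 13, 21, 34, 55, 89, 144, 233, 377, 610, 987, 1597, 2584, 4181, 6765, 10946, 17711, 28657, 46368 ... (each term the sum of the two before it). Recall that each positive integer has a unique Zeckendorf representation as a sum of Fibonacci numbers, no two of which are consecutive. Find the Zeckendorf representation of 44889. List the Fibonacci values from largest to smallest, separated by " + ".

28657 + 10946 + 4181 + 987 + 89 + 21 + 8

take 28657 (≤ 44889); 44889 − 28657 = 16232
take 10946 (≤ 16232); 16232 − 10946 = 5286
take 4181 (≤ 5286); 5286 − 4181 = 1105
take 987 (≤ 1105); 1105 − 987 = 118
take 89 (≤ 118); 118 − 89 = 29
take 21 (≤ 29); 29 − 21 = 8
take 8 (≤ 8); 8 − 8 = 0
So 44889 = 28657 + 10946 + 4181 + 987 + 89 + 21 + 8, with no two terms consecutive in the sequence.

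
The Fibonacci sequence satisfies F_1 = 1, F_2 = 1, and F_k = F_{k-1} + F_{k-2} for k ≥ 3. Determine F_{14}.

Iterating the recurrence up to F_{9} = 34 and F_{8} = 21:
F_{10} = F_{9} + F_{8} = 34 + 21 = 55
F_{11} = F_{10} + F_{9} = 55 + 34 = 89
F_{12} = F_{11} + F_{10} = 89 + 55 = 144
F_{13} = F_{12} + F_{11} = 144 + 89 = 233
F_{14} = F_{13} + F_{12} = 233 + 144 = 377

377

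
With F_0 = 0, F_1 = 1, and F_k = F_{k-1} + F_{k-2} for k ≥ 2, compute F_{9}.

34

Iterating the recurrence up to F_{3} = 2 and F_{2} = 1:
F_{4} = F_{3} + F_{2} = 2 + 1 = 3
F_{5} = F_{4} + F_{3} = 3 + 2 = 5
F_{6} = F_{5} + F_{4} = 5 + 3 = 8
F_{7} = F_{6} + F_{5} = 8 + 5 = 13
F_{8} = F_{7} + F_{6} = 13 + 8 = 21
F_{9} = F_{8} + F_{7} = 21 + 13 = 34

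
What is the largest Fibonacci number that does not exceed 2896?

2584 ≤ 2896 < 4181, so the largest Fibonacci number not exceeding 2896 is 2584.

2584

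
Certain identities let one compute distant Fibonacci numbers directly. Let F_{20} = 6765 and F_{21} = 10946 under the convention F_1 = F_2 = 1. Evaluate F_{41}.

By F_{2k+1} = F_k² + F_{k+1}²: F_{41} = 6765² + 10946² = 45765225 + 119814916 = 165580141.

165580141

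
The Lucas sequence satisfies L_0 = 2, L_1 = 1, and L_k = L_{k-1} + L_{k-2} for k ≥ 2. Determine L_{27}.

Iterating the recurrence up to L_{20} = 15127 and L_{19} = 9349:
L_{21} = L_{20} + L_{19} = 15127 + 9349 = 24476
L_{22} = L_{21} + L_{20} = 24476 + 15127 = 39603
L_{23} = L_{22} + L_{21} = 39603 + 24476 = 64079
L_{24} = L_{23} + L_{22} = 64079 + 39603 = 103682
L_{25} = L_{24} + L_{23} = 103682 + 64079 = 167761
L_{26} = L_{25} + L_{24} = 167761 + 103682 = 271443
L_{27} = L_{26} + L_{25} = 271443 + 167761 = 439204

439204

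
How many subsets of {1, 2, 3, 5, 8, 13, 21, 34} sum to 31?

3

31 = 21+8+2 = 21+5+3+2 = 13+8+5+3+2 — 3 representations.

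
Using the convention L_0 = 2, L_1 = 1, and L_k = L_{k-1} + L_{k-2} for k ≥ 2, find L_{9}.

Iterating the recurrence up to L_{5} = 11 and L_{4} = 7:
L_{6} = L_{5} + L_{4} = 11 + 7 = 18
L_{7} = L_{6} + L_{5} = 18 + 11 = 29
L_{8} = L_{7} + L_{6} = 29 + 18 = 47
L_{9} = L_{8} + L_{7} = 47 + 29 = 76

76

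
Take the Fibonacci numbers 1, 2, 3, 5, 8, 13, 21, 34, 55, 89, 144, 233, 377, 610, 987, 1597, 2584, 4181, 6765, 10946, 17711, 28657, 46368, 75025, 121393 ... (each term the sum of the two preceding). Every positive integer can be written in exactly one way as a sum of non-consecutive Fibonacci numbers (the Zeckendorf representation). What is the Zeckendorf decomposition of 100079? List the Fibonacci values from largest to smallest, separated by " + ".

75025 + 17711 + 6765 + 377 + 144 + 55 + 2

take 75025 (≤ 100079); 100079 − 75025 = 25054
take 17711 (≤ 25054); 25054 − 17711 = 7343
take 6765 (≤ 7343); 7343 − 6765 = 578
take 377 (≤ 578); 578 − 377 = 201
take 144 (≤ 201); 201 − 144 = 57
take 55 (≤ 57); 57 − 55 = 2
take 2 (≤ 2); 2 − 2 = 0
So 100079 = 75025 + 17711 + 6765 + 377 + 144 + 55 + 2, with no two terms consecutive in the sequence.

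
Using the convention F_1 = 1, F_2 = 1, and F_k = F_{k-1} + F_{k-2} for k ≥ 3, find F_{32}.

2178309

Iterating the recurrence up to F_{24} = 46368 and F_{23} = 28657:
F_{25} = F_{24} + F_{23} = 46368 + 28657 = 75025
F_{26} = F_{25} + F_{24} = 75025 + 46368 = 121393
F_{27} = F_{26} + F_{25} = 121393 + 75025 = 196418
F_{28} = F_{27} + F_{26} = 196418 + 121393 = 317811
F_{29} = F_{28} + F_{27} = 317811 + 196418 = 514229
F_{30} = F_{29} + F_{28} = 514229 + 317811 = 832040
F_{31} = F_{30} + F_{29} = 832040 + 514229 = 1346269
F_{32} = F_{31} + F_{30} = 1346269 + 832040 = 2178309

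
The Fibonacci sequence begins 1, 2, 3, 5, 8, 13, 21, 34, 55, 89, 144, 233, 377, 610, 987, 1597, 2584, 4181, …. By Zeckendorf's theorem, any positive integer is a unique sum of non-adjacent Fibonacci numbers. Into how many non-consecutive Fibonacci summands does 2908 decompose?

Greedy algorithm:
subtract 2584 from 2908: 324 remains
subtract 233 from 324: 91 remains
subtract 89 from 91: 2 remains
subtract 2 from 2: 0 remains
2908 = 2584 + 233 + 89 + 2, which has 4 terms.

4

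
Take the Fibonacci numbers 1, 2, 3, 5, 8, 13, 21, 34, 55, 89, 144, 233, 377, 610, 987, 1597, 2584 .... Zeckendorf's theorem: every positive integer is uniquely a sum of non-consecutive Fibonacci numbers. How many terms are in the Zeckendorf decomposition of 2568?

6

Repeatedly subtract the largest Fibonacci number that fits:
2568: greatest Fibonacci not exceeding it is 1597, leaving 971
971: greatest Fibonacci not exceeding it is 610, leaving 361
361: greatest Fibonacci not exceeding it is 233, leaving 128
128: greatest Fibonacci not exceeding it is 89, leaving 39
39: greatest Fibonacci not exceeding it is 34, leaving 5
5: greatest Fibonacci not exceeding it is 5, leaving 0
2568 = 1597 + 610 + 233 + 89 + 34 + 5, which has 6 terms.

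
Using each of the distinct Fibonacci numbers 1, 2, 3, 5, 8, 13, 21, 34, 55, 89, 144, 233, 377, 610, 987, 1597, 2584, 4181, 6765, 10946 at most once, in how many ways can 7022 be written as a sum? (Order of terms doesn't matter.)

60

Starting from the Zeckendorf form and repeatedly splitting a term F_k into F_{k−1} + F_{k−2} (when neither is already used) reaches every representation.
7022 = 6765+233+21+3 = 6765+233+21+2+1 = 6765+233+13+8+3 = 6765+144+89+21+3 = … (56 more), for 60 in all.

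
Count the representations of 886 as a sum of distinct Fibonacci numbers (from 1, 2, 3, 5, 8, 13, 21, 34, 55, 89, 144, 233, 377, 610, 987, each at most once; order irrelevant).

16

886 = 610+233+34+8+1 = 610+233+34+5+3+1 = 610+233+21+13+8+1 = 610+144+89+34+8+1 = 610+233+21+13+5+3+1 = … (11 more), for 16 in all.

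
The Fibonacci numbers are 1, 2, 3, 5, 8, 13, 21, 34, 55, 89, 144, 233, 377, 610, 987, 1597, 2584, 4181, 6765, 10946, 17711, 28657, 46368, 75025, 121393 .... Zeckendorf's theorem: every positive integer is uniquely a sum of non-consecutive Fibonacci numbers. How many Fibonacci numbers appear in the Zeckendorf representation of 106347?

6

subtract 75025 from 106347: 31322 remains
subtract 28657 from 31322: 2665 remains
subtract 2584 from 2665: 81 remains
subtract 55 from 81: 26 remains
subtract 21 from 26: 5 remains
subtract 5 from 5: 0 remains
106347 = 75025 + 28657 + 2584 + 55 + 21 + 5, which has 6 terms.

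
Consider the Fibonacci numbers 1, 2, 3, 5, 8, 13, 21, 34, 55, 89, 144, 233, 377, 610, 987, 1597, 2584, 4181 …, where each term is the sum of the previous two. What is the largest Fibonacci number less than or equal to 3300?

2584 ≤ 3300 < 4181, so the largest Fibonacci number not exceeding 3300 is 2584.

2584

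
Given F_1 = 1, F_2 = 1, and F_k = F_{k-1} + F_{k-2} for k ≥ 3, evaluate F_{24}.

Iterating the recurrence up to F_{20} = 6765 and F_{19} = 4181:
F_{21} = F_{20} + F_{19} = 6765 + 4181 = 10946
F_{22} = F_{21} + F_{20} = 10946 + 6765 = 17711
F_{23} = F_{22} + F_{21} = 17711 + 10946 = 28657
F_{24} = F_{23} + F_{22} = 28657 + 17711 = 46368

46368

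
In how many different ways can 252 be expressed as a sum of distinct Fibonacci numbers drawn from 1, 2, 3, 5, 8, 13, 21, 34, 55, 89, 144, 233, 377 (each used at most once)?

Starting from the Zeckendorf form and repeatedly splitting a term F_k into F_{k−1} + F_{k−2} (when neither is already used) reaches every representation.
252 = 233+13+5+1 = 233+13+3+2+1 = 144+89+13+5+1 = 233+8+5+3+2+1 = … (6 more), for 10 in all.

10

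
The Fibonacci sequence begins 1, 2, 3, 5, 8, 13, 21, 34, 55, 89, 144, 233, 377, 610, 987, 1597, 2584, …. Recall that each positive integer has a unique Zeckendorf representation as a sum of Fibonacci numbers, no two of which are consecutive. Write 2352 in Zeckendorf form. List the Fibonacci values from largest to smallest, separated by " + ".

take 1597 (≤ 2352); 2352 − 1597 = 755
take 610 (≤ 755); 755 − 610 = 145
take 144 (≤ 145); 145 − 144 = 1
take 1 (≤ 1); 1 − 1 = 0
So 2352 = 1597 + 610 + 144 + 1, with no two terms consecutive in the sequence.

1597 + 610 + 144 + 1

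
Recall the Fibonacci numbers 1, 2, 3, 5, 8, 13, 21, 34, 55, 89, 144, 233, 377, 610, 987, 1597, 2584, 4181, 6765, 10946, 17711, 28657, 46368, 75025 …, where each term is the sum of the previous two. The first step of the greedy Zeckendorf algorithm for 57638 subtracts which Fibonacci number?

46368

46368 ≤ 57638 < 75025, so the largest Fibonacci number not exceeding 57638 is 46368.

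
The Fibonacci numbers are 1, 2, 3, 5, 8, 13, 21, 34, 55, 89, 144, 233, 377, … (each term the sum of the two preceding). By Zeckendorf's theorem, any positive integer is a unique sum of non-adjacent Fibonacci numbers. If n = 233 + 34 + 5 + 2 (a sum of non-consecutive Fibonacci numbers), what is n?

233 + 34 + 5 + 2 = 274.

274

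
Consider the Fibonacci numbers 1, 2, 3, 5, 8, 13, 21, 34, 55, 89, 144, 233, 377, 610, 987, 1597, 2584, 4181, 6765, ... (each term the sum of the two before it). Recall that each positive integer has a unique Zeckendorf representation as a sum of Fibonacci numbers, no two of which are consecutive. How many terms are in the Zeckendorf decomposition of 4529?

5

take 4181 (≤ 4529); 4529 − 4181 = 348
take 233 (≤ 348); 348 − 233 = 115
take 89 (≤ 115); 115 − 89 = 26
take 21 (≤ 26); 26 − 21 = 5
take 5 (≤ 5); 5 − 5 = 0
4529 = 4181 + 233 + 89 + 21 + 5, which has 5 terms.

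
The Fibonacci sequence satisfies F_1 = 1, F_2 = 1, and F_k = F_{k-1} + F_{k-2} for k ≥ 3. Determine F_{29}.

Iterating the recurrence up to F_{24} = 46368 and F_{23} = 28657:
F_{25} = F_{24} + F_{23} = 46368 + 28657 = 75025
F_{26} = F_{25} + F_{24} = 75025 + 46368 = 121393
F_{27} = F_{26} + F_{25} = 121393 + 75025 = 196418
F_{28} = F_{27} + F_{26} = 196418 + 121393 = 317811
F_{29} = F_{28} + F_{27} = 317811 + 196418 = 514229

514229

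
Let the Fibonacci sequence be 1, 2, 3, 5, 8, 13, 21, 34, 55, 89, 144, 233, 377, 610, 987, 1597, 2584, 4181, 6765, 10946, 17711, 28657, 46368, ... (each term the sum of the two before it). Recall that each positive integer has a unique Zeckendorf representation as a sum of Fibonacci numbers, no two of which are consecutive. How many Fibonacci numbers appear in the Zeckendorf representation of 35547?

take 28657 (≤ 35547); 35547 − 28657 = 6890
take 6765 (≤ 6890); 6890 − 6765 = 125
take 89 (≤ 125); 125 − 89 = 36
take 34 (≤ 36); 36 − 34 = 2
take 2 (≤ 2); 2 − 2 = 0
35547 = 28657 + 6765 + 89 + 34 + 2, which has 5 terms.

5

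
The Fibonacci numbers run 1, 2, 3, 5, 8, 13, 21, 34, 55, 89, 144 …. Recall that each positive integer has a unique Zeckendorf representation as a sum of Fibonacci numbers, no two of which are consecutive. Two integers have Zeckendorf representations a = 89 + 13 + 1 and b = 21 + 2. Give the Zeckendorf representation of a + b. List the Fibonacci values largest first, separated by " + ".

The two numbers are 103 and 23, so their sum is 126.
subtract 89 from 126: 37 remains
subtract 34 from 37: 3 remains
subtract 3 from 3: 0 remains

89 + 34 + 3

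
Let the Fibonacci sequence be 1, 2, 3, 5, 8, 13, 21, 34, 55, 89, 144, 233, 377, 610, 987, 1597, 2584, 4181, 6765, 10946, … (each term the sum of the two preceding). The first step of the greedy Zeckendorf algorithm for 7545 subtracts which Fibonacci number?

6765

6765 ≤ 7545 < 10946, so the largest Fibonacci number not exceeding 7545 is 6765.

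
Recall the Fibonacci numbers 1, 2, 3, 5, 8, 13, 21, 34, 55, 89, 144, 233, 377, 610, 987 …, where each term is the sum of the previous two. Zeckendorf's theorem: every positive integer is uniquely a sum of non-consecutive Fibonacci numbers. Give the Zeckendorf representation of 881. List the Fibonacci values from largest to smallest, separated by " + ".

610 + 233 + 34 + 3 + 1

Greedily peel off the largest Fibonacci term at each step:
881 − 610 = 271
271 − 233 = 38
38 − 34 = 4
4 − 3 = 1
1 − 1 = 0
So 881 = 610 + 233 + 34 + 3 + 1, with no two terms consecutive in the sequence.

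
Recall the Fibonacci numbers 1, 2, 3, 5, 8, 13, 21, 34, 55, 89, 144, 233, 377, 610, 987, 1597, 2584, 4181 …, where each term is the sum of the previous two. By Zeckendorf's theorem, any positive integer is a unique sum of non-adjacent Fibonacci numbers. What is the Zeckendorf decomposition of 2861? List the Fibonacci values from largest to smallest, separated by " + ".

2861 − 2584 = 277
277 − 233 = 44
44 − 34 = 10
10 − 8 = 2
2 − 2 = 0
So 2861 = 2584 + 233 + 34 + 8 + 2, with no two terms consecutive in the sequence.

2584 + 233 + 34 + 8 + 2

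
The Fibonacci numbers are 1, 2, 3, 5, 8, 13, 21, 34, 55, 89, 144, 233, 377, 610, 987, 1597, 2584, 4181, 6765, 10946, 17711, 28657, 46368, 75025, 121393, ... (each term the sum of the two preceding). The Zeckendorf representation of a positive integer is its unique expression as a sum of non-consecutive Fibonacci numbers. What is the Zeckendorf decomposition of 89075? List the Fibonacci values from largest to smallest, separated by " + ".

75025 ≤ 89075 < 121393, so take 75025; remainder 14050
10946 ≤ 14050 < 17711, so take 10946; remainder 3104
2584 ≤ 3104 < 4181, so take 2584; remainder 520
377 ≤ 520 < 610, so take 377; remainder 143
89 ≤ 143 < 144, so take 89; remainder 54
34 ≤ 54 < 55, so take 34; remainder 20
13 ≤ 20 < 21, so take 13; remainder 7
5 ≤ 7 < 8, so take 5; remainder 2
2 ≤ 2 < 3, so take 2; remainder 0
So 89075 = 75025 + 10946 + 2584 + 377 + 89 + 34 + 13 + 5 + 2, with no two terms consecutive in the sequence.

75025 + 10946 + 2584 + 377 + 89 + 34 + 13 + 5 + 2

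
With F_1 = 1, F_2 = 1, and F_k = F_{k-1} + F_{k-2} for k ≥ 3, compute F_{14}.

Iterating the recurrence up to F_{10} = 55 and F_{9} = 34:
F_{11} = F_{10} + F_{9} = 55 + 34 = 89
F_{12} = F_{11} + F_{10} = 89 + 55 = 144
F_{13} = F_{12} + F_{11} = 144 + 89 = 233
F_{14} = F_{13} + F_{12} = 233 + 144 = 377

377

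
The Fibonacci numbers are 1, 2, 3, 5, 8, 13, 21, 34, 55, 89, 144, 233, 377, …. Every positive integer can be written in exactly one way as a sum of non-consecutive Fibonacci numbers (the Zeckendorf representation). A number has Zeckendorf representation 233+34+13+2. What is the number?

233+34+13+2 = 282.

282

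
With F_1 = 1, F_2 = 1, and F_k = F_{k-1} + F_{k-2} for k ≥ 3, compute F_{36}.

Iterating the recurrence up to F_{30} = 832040 and F_{29} = 514229:
F_{31} = F_{30} + F_{29} = 832040 + 514229 = 1346269
F_{32} = F_{31} + F_{30} = 1346269 + 832040 = 2178309
F_{33} = F_{32} + F_{31} = 2178309 + 1346269 = 3524578
F_{34} = F_{33} + F_{32} = 3524578 + 2178309 = 5702887
F_{35} = F_{34} + F_{33} = 5702887 + 3524578 = 9227465
F_{36} = F_{35} + F_{34} = 9227465 + 5702887 = 14930352

14930352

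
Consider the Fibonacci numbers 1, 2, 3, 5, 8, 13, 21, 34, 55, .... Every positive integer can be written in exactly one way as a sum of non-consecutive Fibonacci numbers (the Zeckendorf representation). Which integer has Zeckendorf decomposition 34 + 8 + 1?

34 + 8 + 1 = 43.

43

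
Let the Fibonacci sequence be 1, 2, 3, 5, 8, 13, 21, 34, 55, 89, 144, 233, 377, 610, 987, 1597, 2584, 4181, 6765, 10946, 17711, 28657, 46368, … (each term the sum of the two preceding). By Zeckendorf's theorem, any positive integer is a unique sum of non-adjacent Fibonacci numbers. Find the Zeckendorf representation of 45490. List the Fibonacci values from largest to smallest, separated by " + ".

Greedily peel off the largest Fibonacci term at each step:
45490 − 28657 = 16833
16833 − 10946 = 5887
5887 − 4181 = 1706
1706 − 1597 = 109
109 − 89 = 20
20 − 13 = 7
7 − 5 = 2
2 − 2 = 0
So 45490 = 28657 + 10946 + 4181 + 1597 + 89 + 13 + 5 + 2, with no two terms consecutive in the sequence.

28657 + 10946 + 4181 + 1597 + 89 + 13 + 5 + 2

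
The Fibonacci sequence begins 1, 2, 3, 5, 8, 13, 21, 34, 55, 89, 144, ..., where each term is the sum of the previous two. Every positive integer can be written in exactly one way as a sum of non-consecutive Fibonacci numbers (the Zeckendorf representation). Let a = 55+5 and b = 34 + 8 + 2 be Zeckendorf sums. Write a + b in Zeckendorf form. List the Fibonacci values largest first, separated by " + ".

The two numbers are 60 and 44, so their sum is 104.
Greedily peel off the largest Fibonacci term at each step:
104: greatest Fibonacci not exceeding it is 89, leaving 15
15: greatest Fibonacci not exceeding it is 13, leaving 2
2: greatest Fibonacci not exceeding it is 2, leaving 0

89 + 13 + 2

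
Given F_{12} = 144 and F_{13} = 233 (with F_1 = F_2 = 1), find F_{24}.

46368

By the doubling identity F_{2k} = F_k(2F_{k+1} − F_k): F_{24} = 144·(2·233 − 144) = 144·322 = 46368.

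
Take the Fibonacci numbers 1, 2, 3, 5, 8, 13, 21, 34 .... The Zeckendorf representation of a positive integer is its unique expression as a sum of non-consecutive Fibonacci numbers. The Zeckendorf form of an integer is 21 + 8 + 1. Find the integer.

21 + 8 + 1 = 30.

30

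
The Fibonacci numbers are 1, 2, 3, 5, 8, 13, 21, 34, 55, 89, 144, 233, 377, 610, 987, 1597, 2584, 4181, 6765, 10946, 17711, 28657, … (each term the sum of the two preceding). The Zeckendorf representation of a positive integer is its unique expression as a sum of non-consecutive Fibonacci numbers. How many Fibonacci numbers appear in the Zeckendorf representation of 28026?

7

take 17711 (≤ 28026); 28026 − 17711 = 10315
take 6765 (≤ 10315); 10315 − 6765 = 3550
take 2584 (≤ 3550); 3550 − 2584 = 966
take 610 (≤ 966); 966 − 610 = 356
take 233 (≤ 356); 356 − 233 = 123
take 89 (≤ 123); 123 − 89 = 34
take 34 (≤ 34); 34 − 34 = 0
28026 = 17711 + 6765 + 2584 + 610 + 233 + 89 + 34, which has 7 terms.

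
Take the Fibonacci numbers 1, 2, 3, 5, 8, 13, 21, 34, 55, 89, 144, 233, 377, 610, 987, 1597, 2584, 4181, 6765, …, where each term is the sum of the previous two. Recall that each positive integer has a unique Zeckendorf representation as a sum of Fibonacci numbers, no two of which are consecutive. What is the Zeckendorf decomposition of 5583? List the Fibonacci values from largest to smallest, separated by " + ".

Greedily peel off the largest Fibonacci term at each step:
subtract 4181 from 5583: 1402 remains
subtract 987 from 1402: 415 remains
subtract 377 from 415: 38 remains
subtract 34 from 38: 4 remains
subtract 3 from 4: 1 remains
subtract 1 from 1: 0 remains
So 5583 = 4181 + 987 + 377 + 34 + 3 + 1, with no two terms consecutive in the sequence.

4181 + 987 + 377 + 34 + 3 + 1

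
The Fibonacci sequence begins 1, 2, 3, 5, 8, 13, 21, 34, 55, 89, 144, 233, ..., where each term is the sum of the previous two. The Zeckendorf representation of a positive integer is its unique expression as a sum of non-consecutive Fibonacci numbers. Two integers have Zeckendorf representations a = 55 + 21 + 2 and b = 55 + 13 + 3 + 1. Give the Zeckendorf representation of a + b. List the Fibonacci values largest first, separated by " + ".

The two numbers are 78 and 72, so their sum is 150.
Greedily peel off the largest Fibonacci term at each step:
largest Fibonacci ≤ 150 is 144; 150 − 144 = 6
largest Fibonacci ≤ 6 is 5; 6 − 5 = 1
largest Fibonacci ≤ 1 is 1; 1 − 1 = 0

144 + 5 + 1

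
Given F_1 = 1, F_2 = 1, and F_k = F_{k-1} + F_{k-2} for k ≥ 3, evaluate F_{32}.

2178309

Iterating the recurrence up to F_{27} = 196418 and F_{26} = 121393:
F_{28} = F_{27} + F_{26} = 196418 + 121393 = 317811
F_{29} = F_{28} + F_{27} = 317811 + 196418 = 514229
F_{30} = F_{29} + F_{28} = 514229 + 317811 = 832040
F_{31} = F_{30} + F_{29} = 832040 + 514229 = 1346269
F_{32} = F_{31} + F_{30} = 1346269 + 832040 = 2178309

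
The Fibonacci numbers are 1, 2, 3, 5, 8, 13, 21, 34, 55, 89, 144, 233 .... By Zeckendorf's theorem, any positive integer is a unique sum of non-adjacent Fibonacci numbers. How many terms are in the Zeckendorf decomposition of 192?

Greedily peel off the largest Fibonacci term at each step:
subtract 144 from 192: 48 remains
subtract 34 from 48: 14 remains
subtract 13 from 14: 1 remains
subtract 1 from 1: 0 remains
192 = 144 + 34 + 13 + 1, which has 4 terms.

4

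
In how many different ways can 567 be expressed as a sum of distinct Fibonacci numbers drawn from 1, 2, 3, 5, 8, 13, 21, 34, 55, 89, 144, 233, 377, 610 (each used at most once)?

6

Each representation comes from the Zeckendorf form by replacing some F_k with F_{k−1} + F_{k−2} where possible.
567 = 377+144+34+8+3+1 = 377+144+21+13+8+3+1 = 377+89+55+34+8+3+1 = … (3 more), for 6 in all.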